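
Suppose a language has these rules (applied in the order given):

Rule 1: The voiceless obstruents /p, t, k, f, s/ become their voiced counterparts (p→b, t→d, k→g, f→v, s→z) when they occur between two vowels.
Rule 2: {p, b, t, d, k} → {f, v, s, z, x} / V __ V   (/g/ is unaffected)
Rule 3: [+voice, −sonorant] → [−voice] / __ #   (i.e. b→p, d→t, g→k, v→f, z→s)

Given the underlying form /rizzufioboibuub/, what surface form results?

rizzuviovoivuup

Rule 1 (intervocalic voicing): /f/ is a voiceless obstruent between vowels /u/ and /i/, so it voices to [v]. /rizzufioboibuub/ → rizzuvioboibuub.
Rule 2 (intervocalic spirantization): /b/ is a stop between vowels /o/ and /o/, so it spirantizes to the fricative [v]. /b/ is a stop between vowels /i/ and /u/, so it spirantizes to the fricative [v]. /rizzuvioboibuub/ → rizzuviovoivuub.
Rule 3 (final devoicing): /b/ is a voiced obstruent in word-final position, so it devoices to [p]. /rizzuviovoivuub/ → rizzuviovoivuup.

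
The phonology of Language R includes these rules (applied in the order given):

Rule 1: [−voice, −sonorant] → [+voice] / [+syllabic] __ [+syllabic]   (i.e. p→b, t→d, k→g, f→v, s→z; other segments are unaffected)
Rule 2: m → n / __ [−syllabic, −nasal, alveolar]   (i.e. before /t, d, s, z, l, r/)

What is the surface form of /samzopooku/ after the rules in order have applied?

sanzoboogu

Rule 1 (intervocalic voicing): /p/ is a voiceless obstruent between vowels /o/ and /o/, so it voices to [b]. /k/ is a voiceless obstruent between vowels /o/ and /u/, so it voices to [g]. /samzopooku/ → samzoboogu.
Rule 2 (nasal place assimilation): /m/ precedes the alveolar consonant /z/, so it assimilates in place to [n]. /samzoboogu/ → sanzoboogu.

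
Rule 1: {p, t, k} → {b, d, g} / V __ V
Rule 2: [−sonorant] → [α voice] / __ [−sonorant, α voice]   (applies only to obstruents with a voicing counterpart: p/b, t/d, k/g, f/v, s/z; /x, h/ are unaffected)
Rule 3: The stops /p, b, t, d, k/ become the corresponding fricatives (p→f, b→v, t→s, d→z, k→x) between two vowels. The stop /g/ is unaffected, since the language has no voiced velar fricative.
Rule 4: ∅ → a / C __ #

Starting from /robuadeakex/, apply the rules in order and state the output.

Rule 1 (intervocalic voicing): /k/ is a voiceless stop between vowels /a/ and /e/, so it voices to [g]. /robuadeakex/ → robuadeagex.
Rule 2 (regressive voicing assimilation): no segment meets the environment; /robuadeagex/ is unchanged.
Rule 3 (intervocalic spirantization): /b/ is a stop between vowels /o/ and /u/, so it spirantizes to the fricative [v]. /d/ is a stop between vowels /a/ and /e/, so it spirantizes to the fricative [z]. /robuadeagex/ → rovuazeagex.
Rule 4 (final a-epenthesis): the form ends in the consonant /x/, so [a] is inserted word-finally. /rovuazeagex/ → rovuazeagexa.

rovuazeagexa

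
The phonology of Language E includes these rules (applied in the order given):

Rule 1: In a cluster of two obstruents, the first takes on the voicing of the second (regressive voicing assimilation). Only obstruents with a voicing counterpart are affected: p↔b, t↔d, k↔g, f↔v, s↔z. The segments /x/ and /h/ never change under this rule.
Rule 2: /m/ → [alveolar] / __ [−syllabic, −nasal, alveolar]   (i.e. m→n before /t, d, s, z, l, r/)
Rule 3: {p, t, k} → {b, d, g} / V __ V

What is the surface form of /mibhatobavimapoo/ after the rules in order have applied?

Rule 1 (regressive voicing assimilation): /b/ precedes the voiceless obstruent /h/, so it devoices to [p] by assimilation. /mibhatobavimapoo/ → miphatobavimapoo.
Rule 2 (nasal place assimilation): no segment meets the environment; /miphatobavimapoo/ is unchanged.
Rule 3 (intervocalic voicing): /t/ is a voiceless stop between vowels /a/ and /o/, so it voices to [d]. /p/ is a voiceless stop between vowels /a/ and /o/, so it voices to [b]. /miphatobavimapoo/ → miphadobavimaboo.

miphadobavimaboo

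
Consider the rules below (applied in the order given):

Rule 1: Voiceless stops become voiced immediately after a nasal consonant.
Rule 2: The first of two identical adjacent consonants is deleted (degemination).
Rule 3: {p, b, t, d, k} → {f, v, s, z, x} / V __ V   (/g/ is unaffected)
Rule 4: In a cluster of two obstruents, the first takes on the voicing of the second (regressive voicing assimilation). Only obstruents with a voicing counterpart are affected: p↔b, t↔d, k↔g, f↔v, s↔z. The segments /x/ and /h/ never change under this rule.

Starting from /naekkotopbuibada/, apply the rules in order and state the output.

naexosobbuivaza

Rule 1 (post-nasal voicing): no segment meets the environment; /naekkotopbuibada/ is unchanged.
Rule 2 (degemination): /kk/ is a geminate; the first /k/ deletes. /naekkotopbuibada/ → naekotopbuibada.
Rule 3 (intervocalic spirantization): /k/ is a stop between vowels /e/ and /o/, so it spirantizes to the fricative [x]. /t/ is a stop between vowels /o/ and /o/, so it spirantizes to the fricative [s]. /b/ is a stop between vowels /i/ and /a/, so it spirantizes to the fricative [v]. /d/ is a stop between vowels /a/ and /a/, so it spirantizes to the fricative [z]. /naekotopbuibada/ → naexosopbuivaza.
Rule 4 (regressive voicing assimilation): /p/ precedes the voiced obstruent /b/, so it voices to [b] by assimilation. /naexosopbuivaza/ → naexosobbuivaza.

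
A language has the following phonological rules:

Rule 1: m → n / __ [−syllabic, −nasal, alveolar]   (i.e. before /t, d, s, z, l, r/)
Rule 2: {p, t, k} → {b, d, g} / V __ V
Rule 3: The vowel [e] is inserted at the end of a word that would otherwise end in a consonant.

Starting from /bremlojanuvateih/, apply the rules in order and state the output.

Rule 1 (nasal place assimilation): /m/ precedes the alveolar consonant /l/, so it assimilates in place to [n]. /bremlojanuvateih/ → brenlojanuvateih.
Rule 2 (intervocalic voicing): /t/ is a voiceless stop between vowels /a/ and /e/, so it voices to [d]. /brenlojanuvateih/ → brenlojanuvadeih.
Rule 3 (final e-epenthesis): the form ends in the consonant /h/, so [e] is inserted word-finally. /brenlojanuvadeih/ → brenlojanuvadeihe.

brenlojanuvadeihe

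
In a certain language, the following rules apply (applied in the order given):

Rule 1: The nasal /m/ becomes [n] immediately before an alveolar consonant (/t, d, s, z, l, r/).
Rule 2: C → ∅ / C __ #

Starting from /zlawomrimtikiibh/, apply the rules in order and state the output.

Rule 1 (nasal place assimilation): /m/ precedes the alveolar consonant /r/, so it assimilates in place to [n]. /m/ precedes the alveolar consonant /t/, so it assimilates in place to [n]. /zlawomrimtikiibh/ → zlawonrintikiibh.
Rule 2 (final cluster simplification): /h/ is the second consonant of a word-final cluster /bh/, so it deletes. /zlawonrintikiibh/ → zlawonrintikiib.

zlawonrintikiib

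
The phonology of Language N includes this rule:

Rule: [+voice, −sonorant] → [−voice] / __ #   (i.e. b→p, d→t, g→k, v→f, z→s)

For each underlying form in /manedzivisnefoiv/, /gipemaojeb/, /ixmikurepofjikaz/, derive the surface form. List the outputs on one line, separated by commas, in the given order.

/manedzivisnefoiv/: /v/ is a voiced obstruent in word-final position, so it devoices to [f]. → [manedzivisnefoif].
/gipemaojeb/: /b/ is a voiced obstruent in word-final position, so it devoices to [p]. → [gipemaojep].
/ixmikurepofjikaz/: /z/ is a voiced obstruent in word-final position, so it devoices to [s]. → [ixmikurepofjikas].

manedzivisnefoif, gipemaojep, ixmikurepofjikas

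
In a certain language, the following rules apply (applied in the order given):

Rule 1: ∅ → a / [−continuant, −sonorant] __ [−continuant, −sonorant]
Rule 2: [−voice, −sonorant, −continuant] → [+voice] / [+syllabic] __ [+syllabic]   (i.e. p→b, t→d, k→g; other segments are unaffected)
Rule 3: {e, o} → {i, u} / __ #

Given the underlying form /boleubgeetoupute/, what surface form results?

boleubageedoubudi

Rule 1 (stop-cluster a-epenthesis): /b/ and /g/ form a stop–stop cluster, so [a] is inserted between them. /boleubgeetoupute/ → boleubageetoupute.
Rule 2 (intervocalic voicing): /t/ is a voiceless stop between vowels /e/ and /o/, so it voices to [d]. /p/ is a voiceless stop between vowels /u/ and /u/, so it voices to [b]. /t/ is a voiceless stop between vowels /u/ and /e/, so it voices to [d]. /boleubageetoupute/ → boleubageedoubude.
Rule 3 (final vowel raising): /e/ is a mid vowel in word-final position, so it raises to [i]. /boleubageedoubude/ → boleubageedoubudi.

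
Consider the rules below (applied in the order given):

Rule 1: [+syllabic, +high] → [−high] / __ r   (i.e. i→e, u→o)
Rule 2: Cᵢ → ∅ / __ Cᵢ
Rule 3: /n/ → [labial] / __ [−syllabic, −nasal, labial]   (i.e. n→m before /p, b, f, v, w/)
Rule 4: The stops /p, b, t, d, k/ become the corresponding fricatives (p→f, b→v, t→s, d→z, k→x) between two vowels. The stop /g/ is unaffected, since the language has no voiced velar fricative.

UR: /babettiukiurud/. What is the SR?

bavesiuxiorud

Rule 1 (pre-rhotic lowering): /u/ is a high vowel immediately before /r/, so it lowers to [o]. /babettiukiurud/ → babettiukiorud.
Rule 2 (degemination): /tt/ is a geminate; the first /t/ deletes. /babettiukiorud/ → babetiukiorud.
Rule 3 (nasal place assimilation): no segment meets the environment; /babetiukiorud/ is unchanged.
Rule 4 (intervocalic spirantization): /b/ is a stop between vowels /a/ and /e/, so it spirantizes to the fricative [v]. /t/ is a stop between vowels /e/ and /i/, so it spirantizes to the fricative [s]. /k/ is a stop between vowels /u/ and /i/, so it spirantizes to the fricative [x]. /babetiukiorud/ → bavesiuxiorud.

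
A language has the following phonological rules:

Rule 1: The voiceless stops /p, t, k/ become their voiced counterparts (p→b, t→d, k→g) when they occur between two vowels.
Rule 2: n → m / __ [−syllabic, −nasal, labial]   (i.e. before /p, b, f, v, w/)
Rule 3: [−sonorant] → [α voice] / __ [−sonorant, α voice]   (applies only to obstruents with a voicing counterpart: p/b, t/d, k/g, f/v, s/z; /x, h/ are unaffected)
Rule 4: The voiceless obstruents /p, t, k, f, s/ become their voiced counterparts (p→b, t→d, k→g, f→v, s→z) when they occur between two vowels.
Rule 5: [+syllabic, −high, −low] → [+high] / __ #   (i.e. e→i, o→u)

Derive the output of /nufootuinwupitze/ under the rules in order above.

Rule 1 (intervocalic voicing): /t/ is a voiceless stop between vowels /o/ and /u/, so it voices to [d]. /p/ is a voiceless stop between vowels /u/ and /i/, so it voices to [b]. /nufootuinwupitze/ → nufooduinwubitze.
Rule 2 (nasal place assimilation): /n/ precedes the labial consonant /w/, so it assimilates in place to [m]. /nufooduinwubitze/ → nufooduimwubitze.
Rule 3 (regressive voicing assimilation): /t/ precedes the voiced obstruent /z/, so it voices to [d] by assimilation. /nufooduimwubitze/ → nufooduimwubidze.
Rule 4 (intervocalic voicing): /f/ is a voiceless obstruent between vowels /u/ and /o/, so it voices to [v]. /nufooduimwubidze/ → nuvooduimwubidze.
Rule 5 (final vowel raising): /e/ is a mid vowel in word-final position, so it raises to [i]. /nuvooduimwubidze/ → nuvooduimwubidzi.

nuvooduimwubidzi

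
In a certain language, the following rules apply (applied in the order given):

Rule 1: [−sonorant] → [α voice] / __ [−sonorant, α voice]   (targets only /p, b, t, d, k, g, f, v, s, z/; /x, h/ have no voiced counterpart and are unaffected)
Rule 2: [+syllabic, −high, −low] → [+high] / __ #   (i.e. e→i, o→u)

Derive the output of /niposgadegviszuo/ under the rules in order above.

nipozgadegvizzuu

Rule 1 (regressive voicing assimilation): /s/ precedes the voiced obstruent /g/, so it voices to [z] by assimilation. /s/ precedes the voiced obstruent /z/, so it voices to [z] by assimilation. /niposgadegviszuo/ → nipozgadegvizzuo.
Rule 2 (final vowel raising): /o/ is a mid vowel in word-final position, so it raises to [u]. /nipozgadegvizzuo/ → nipozgadegvizzuu.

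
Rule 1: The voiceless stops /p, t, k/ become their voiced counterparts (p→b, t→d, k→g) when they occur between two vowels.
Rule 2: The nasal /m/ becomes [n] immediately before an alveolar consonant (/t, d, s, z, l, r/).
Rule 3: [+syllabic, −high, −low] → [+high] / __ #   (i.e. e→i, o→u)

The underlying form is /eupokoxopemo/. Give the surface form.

Rule 1 (intervocalic voicing): /p/ is a voiceless stop between vowels /u/ and /o/, so it voices to [b]. /k/ is a voiceless stop between vowels /o/ and /o/, so it voices to [g]. /p/ is a voiceless stop between vowels /o/ and /e/, so it voices to [b]. /eupokoxopemo/ → eubogoxobemo.
Rule 2 (nasal place assimilation): no segment meets the environment; /eubogoxobemo/ is unchanged.
Rule 3 (final vowel raising): /o/ is a mid vowel in word-final position, so it raises to [u]. /eubogoxobemo/ → eubogoxobemu.

eubogoxobemu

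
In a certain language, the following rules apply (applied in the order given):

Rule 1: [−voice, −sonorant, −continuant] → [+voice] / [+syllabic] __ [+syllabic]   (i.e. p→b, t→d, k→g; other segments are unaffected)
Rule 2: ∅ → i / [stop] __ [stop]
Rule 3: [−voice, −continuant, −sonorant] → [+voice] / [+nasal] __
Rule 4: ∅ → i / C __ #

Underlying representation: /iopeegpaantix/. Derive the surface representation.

Rule 1 (intervocalic voicing): /p/ is a voiceless stop between vowels /o/ and /e/, so it voices to [b]. /iopeegpaantix/ → iobeegpaantix.
Rule 2 (stop-cluster i-epenthesis): /g/ and /p/ form a stop–stop cluster, so [i] is inserted between them. /iobeegpaantix/ → iobeegipaantix.
Rule 3 (post-nasal voicing): /t/ is a voiceless stop immediately after the nasal /n/, so it voices to [d]. /iobeegipaantix/ → iobeegipaandix.
Rule 4 (final i-epenthesis): the form ends in the consonant /x/, so [i] is inserted word-finally. /iobeegipaandix/ → iobeegipaandixi.

iobeegipaandixi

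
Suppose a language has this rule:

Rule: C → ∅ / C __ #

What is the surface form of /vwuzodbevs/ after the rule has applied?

vwuzodbev

/s/ is the second consonant of a word-final cluster /vs/, so it deletes.
The other instances of /v/, /w/, /z/, /d/, /b/ do not occur in the required environment and remain unchanged.
Surface form: [vwuzodbev].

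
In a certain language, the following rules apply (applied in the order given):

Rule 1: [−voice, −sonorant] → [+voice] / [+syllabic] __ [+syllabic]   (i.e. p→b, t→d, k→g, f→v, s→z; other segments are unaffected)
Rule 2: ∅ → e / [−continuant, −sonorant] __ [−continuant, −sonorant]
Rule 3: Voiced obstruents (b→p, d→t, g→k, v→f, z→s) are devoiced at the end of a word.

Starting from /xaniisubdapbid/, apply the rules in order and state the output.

Rule 1 (intervocalic voicing): /s/ is a voiceless obstruent between vowels /i/ and /u/, so it voices to [z]. /xaniisubdapbid/ → xaniizubdapbid.
Rule 2 (stop-cluster e-epenthesis): /b/ and /d/ form a stop–stop cluster, so [e] is inserted between them. /p/ and /b/ form a stop–stop cluster, so [e] is inserted between them. /xaniizubdapbid/ → xaniizubedapebid.
Rule 3 (final devoicing): /d/ is a voiced obstruent in word-final position, so it devoices to [t]. /xaniizubedapebid/ → xaniizubedapebit.

xaniizubedapebit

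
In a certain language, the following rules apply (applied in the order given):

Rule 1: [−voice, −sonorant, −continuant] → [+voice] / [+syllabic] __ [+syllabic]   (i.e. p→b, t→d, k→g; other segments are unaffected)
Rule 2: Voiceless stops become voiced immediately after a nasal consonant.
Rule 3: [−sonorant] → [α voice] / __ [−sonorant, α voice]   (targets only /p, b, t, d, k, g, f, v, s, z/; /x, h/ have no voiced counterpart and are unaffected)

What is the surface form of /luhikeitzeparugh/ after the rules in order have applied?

Rule 1 (intervocalic voicing): /k/ is a voiceless stop between vowels /i/ and /e/, so it voices to [g]. /p/ is a voiceless stop between vowels /e/ and /a/, so it voices to [b]. /luhikeitzeparugh/ → luhigeitzebarugh.
Rule 2 (post-nasal voicing): no segment meets the environment; /luhigeitzebarugh/ is unchanged.
Rule 3 (regressive voicing assimilation): /t/ precedes the voiced obstruent /z/, so it voices to [d] by assimilation. /g/ precedes the voiceless obstruent /h/, so it devoices to [k] by assimilation. /luhigeitzebarugh/ → luhigeidzebarukh.

luhigeidzebarukh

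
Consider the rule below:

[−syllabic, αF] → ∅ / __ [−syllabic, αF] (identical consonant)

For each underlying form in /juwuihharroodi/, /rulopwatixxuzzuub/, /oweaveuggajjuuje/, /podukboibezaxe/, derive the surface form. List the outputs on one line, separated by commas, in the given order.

/juwuihharroodi/: /hh/ is a geminate; the first /h/ deletes. /rr/ is a geminate; the first /r/ deletes. → [juwuiharoodi].
/rulopwatixxuzzuub/: /xx/ is a geminate; the first /x/ deletes. /zz/ is a geminate; the first /z/ deletes. → [rulopwatixuzuub].
/oweaveuggajjuuje/: /gg/ is a geminate; the first /g/ deletes. /jj/ is a geminate; the first /j/ deletes. → [oweaveugajuuje].
/podukboibezaxe/: the rule's environment is not met; surfaces unchanged as [podukboibezaxe].

juwuiharoodi, rulopwatixuzuub, oweaveugajuuje, podukboibezaxe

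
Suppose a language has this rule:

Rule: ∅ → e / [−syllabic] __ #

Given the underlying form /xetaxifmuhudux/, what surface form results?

xetaxifmuhuduxe

the form ends in the consonant /x/, so [e] is inserted word-finally.
Surface form: [xetaxifmuhuduxe].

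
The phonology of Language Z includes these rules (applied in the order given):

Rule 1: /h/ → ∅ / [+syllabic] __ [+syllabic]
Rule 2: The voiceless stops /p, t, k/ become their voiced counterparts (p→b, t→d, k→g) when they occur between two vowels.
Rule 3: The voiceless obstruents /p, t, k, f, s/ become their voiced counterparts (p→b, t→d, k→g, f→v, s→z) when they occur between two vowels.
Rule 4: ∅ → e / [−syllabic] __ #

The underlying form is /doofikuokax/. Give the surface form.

dooviguogaxe

Rule 1 (intervocalic h-deletion): no segment meets the environment; /doofikuokax/ is unchanged.
Rule 2 (intervocalic voicing): /k/ is a voiceless stop between vowels /i/ and /u/, so it voices to [g]. /k/ is a voiceless stop between vowels /o/ and /a/, so it voices to [g]. /doofikuokax/ → doofiguogax.
Rule 3 (intervocalic voicing): /f/ is a voiceless obstruent between vowels /o/ and /i/, so it voices to [v]. /doofiguogax/ → dooviguogax.
Rule 4 (final e-epenthesis): the form ends in the consonant /x/, so [e] is inserted word-finally. /dooviguogax/ → dooviguogaxe.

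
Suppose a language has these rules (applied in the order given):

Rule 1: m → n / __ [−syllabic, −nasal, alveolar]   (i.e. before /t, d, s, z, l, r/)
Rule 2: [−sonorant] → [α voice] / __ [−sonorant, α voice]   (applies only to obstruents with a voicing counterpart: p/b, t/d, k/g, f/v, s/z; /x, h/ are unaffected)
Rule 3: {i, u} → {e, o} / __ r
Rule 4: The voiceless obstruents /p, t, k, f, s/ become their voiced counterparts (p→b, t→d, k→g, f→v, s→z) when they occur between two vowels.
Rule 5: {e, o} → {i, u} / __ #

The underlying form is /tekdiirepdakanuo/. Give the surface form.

tegdierebdaganuu

Rule 1 (nasal place assimilation): no segment meets the environment; /tekdiirepdakanuo/ is unchanged.
Rule 2 (regressive voicing assimilation): /k/ precedes the voiced obstruent /d/, so it voices to [g] by assimilation. /p/ precedes the voiced obstruent /d/, so it voices to [b] by assimilation. /tekdiirepdakanuo/ → tegdiirebdakanuo.
Rule 3 (pre-rhotic lowering): /i/ is a high vowel immediately before /r/, so it lowers to [e]. /tegdiirebdakanuo/ → tegdierebdakanuo.
Rule 4 (intervocalic voicing): /k/ is a voiceless obstruent between vowels /a/ and /a/, so it voices to [g]. /tegdierebdakanuo/ → tegdierebdaganuo.
Rule 5 (final vowel raising): /o/ is a mid vowel in word-final position, so it raises to [u]. /tegdierebdaganuo/ → tegdierebdaganuu.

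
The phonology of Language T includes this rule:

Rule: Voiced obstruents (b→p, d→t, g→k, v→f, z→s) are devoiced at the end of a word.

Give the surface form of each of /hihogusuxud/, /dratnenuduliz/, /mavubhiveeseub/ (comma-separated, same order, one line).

hihogusuxut, dratnenudulis, mavubhiveeseup

/hihogusuxud/: /d/ is a voiced obstruent in word-final position, so it devoices to [t]. → [hihogusuxut].
/dratnenuduliz/: /z/ is a voiced obstruent in word-final position, so it devoices to [s]. → [dratnenudulis].
/mavubhiveeseub/: /b/ is a voiced obstruent in word-final position, so it devoices to [p]. → [mavubhiveeseup].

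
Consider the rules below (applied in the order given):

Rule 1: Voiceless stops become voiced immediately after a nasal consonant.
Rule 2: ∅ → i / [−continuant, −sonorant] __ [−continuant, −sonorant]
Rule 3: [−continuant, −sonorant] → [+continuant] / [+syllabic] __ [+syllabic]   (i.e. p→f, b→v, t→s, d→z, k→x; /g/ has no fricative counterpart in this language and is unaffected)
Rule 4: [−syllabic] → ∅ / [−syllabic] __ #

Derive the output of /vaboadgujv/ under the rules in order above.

Rule 1 (post-nasal voicing): no segment meets the environment; /vaboadgujv/ is unchanged.
Rule 2 (stop-cluster i-epenthesis): /d/ and /g/ form a stop–stop cluster, so [i] is inserted between them. /vaboadgujv/ → vaboadigujv.
Rule 3 (intervocalic spirantization): /b/ is a stop between vowels /a/ and /o/, so it spirantizes to the fricative [v]. /d/ is a stop between vowels /a/ and /i/, so it spirantizes to the fricative [z]. /vaboadigujv/ → vavoazigujv.
Rule 4 (final cluster simplification): /v/ is the second consonant of a word-final cluster /jv/, so it deletes. /vavoazigujv/ → vavoaziguj.

vavoaziguj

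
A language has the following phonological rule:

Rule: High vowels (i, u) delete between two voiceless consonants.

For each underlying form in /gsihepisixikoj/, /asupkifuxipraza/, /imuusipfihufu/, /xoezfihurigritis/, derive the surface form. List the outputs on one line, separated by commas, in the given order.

/gsihepisixikoj/: /i/ is a high vowel flanked by voiceless consonants /s/ and /h/, so it deletes. /i/ is a high vowel flanked by voiceless consonants /p/ and /s/, so it deletes. /i/ is a high vowel flanked by voiceless consonants /s/ and /x/, so it deletes. /i/ is a high vowel flanked by voiceless consonants /x/ and /k/, so it deletes. → [gshepsxkoj].
/asupkifuxipraza/: /u/ is a high vowel flanked by voiceless consonants /s/ and /p/, so it deletes. /i/ is a high vowel flanked by voiceless consonants /k/ and /f/, so it deletes. /u/ is a high vowel flanked by voiceless consonants /f/ and /x/, so it deletes. /i/ is a high vowel flanked by voiceless consonants /x/ and /p/, so it deletes. → [aspkfxpraza].
/imuusipfihufu/: /i/ is a high vowel flanked by voiceless consonants /s/ and /p/, so it deletes. /i/ is a high vowel flanked by voiceless consonants /f/ and /h/, so it deletes. /u/ is a high vowel flanked by voiceless consonants /h/ and /f/, so it deletes. → [imuuspfhfu].
/xoezfihurigritis/: /i/ is a high vowel flanked by voiceless consonants /f/ and /h/, so it deletes. /i/ is a high vowel flanked by voiceless consonants /t/ and /s/, so it deletes. → [xoezfhurigrits].

gshepsxkoj, aspkfxpraza, imuuspfhfu, xoezfhurigrits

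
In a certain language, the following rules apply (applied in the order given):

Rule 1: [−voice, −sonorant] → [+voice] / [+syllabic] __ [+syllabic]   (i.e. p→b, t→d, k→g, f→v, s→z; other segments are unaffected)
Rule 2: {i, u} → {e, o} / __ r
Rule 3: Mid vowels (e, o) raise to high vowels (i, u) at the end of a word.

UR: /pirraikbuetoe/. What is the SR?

Rule 1 (intervocalic voicing): /t/ is a voiceless obstruent between vowels /e/ and /o/, so it voices to [d]. /pirraikbuetoe/ → pirraikbuedoe.
Rule 2 (pre-rhotic lowering): /i/ is a high vowel immediately before /r/, so it lowers to [e]. /pirraikbuedoe/ → perraikbuedoe.
Rule 3 (final vowel raising): /e/ is a mid vowel in word-final position, so it raises to [i]. /perraikbuedoe/ → perraikbuedoi.

perraikbuedoi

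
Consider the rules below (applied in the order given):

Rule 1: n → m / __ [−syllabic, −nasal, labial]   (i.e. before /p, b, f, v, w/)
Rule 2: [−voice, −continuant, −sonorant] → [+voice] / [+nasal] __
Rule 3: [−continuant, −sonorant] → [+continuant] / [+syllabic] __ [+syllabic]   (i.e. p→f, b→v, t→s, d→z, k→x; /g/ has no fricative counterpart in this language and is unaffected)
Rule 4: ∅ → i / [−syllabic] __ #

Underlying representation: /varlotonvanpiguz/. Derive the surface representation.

Rule 1 (nasal place assimilation): /n/ precedes the labial consonant /v/, so it assimilates in place to [m]. /n/ precedes the labial consonant /p/, so it assimilates in place to [m]. /varlotonvanpiguz/ → varlotomvampiguz.
Rule 2 (post-nasal voicing): /p/ is a voiceless stop immediately after the nasal /m/, so it voices to [b]. /varlotomvampiguz/ → varlotomvambiguz.
Rule 3 (intervocalic spirantization): /t/ is a stop between vowels /o/ and /o/, so it spirantizes to the fricative [s]. /varlotomvambiguz/ → varlosomvambiguz.
Rule 4 (final i-epenthesis): the form ends in the consonant /z/, so [i] is inserted word-finally. /varlosomvambiguz/ → varlosomvambiguzi.

varlosomvambiguzi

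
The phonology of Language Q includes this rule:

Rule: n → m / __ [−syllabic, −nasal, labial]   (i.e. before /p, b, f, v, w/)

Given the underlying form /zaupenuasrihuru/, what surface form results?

zaupenuasrihuru

No segment of /zaupenuasrihuru/ meets the structural description of the rule, so the form surfaces unchanged.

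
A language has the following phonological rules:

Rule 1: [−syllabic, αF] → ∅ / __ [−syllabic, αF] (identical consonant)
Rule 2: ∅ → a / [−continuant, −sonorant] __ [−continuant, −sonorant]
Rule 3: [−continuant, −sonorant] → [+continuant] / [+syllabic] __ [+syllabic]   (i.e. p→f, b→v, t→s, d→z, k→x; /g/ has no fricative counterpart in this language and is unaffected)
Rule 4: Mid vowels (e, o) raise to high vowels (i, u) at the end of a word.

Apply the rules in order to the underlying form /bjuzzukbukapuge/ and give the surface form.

Rule 1 (degemination): /zz/ is a geminate; the first /z/ deletes. /bjuzzukbukapuge/ → bjuzukbukapuge.
Rule 2 (stop-cluster a-epenthesis): /k/ and /b/ form a stop–stop cluster, so [a] is inserted between them. /bjuzukbukapuge/ → bjuzukabukapuge.
Rule 3 (intervocalic spirantization): /k/ is a stop between vowels /u/ and /a/, so it spirantizes to the fricative [x]. /b/ is a stop between vowels /a/ and /u/, so it spirantizes to the fricative [v]. /k/ is a stop between vowels /u/ and /a/, so it spirantizes to the fricative [x]. /p/ is a stop between vowels /a/ and /u/, so it spirantizes to the fricative [f]. /bjuzukabukapuge/ → bjuzuxavuxafuge.
Rule 4 (final vowel raising): /e/ is a mid vowel in word-final position, so it raises to [i]. /bjuzuxavuxafuge/ → bjuzuxavuxafugi.

bjuzuxavuxafugi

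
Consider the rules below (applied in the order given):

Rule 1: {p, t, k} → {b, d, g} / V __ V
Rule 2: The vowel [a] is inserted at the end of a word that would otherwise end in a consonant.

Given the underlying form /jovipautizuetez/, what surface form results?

Rule 1 (intervocalic voicing): /p/ is a voiceless stop between vowels /i/ and /a/, so it voices to [b]. /t/ is a voiceless stop between vowels /u/ and /i/, so it voices to [d]. /t/ is a voiceless stop between vowels /e/ and /e/, so it voices to [d]. /jovipautizuetez/ → jovibaudizuedez.
Rule 2 (final a-epenthesis): the form ends in the consonant /z/, so [a] is inserted word-finally. /jovibaudizuedez/ → jovibaudizuedeza.

jovibaudizuedeza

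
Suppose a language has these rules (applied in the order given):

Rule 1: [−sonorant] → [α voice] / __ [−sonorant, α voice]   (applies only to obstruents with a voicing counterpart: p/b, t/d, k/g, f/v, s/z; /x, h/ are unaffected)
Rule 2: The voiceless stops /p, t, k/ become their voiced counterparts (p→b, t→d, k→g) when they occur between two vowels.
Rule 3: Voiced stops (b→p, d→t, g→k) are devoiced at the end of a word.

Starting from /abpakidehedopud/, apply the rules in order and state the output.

appagidehedobut

Rule 1 (regressive voicing assimilation): /b/ precedes the voiceless obstruent /p/, so it devoices to [p] by assimilation. /abpakidehedopud/ → appakidehedopud.
Rule 2 (intervocalic voicing): /k/ is a voiceless stop between vowels /a/ and /i/, so it voices to [g]. /p/ is a voiceless stop between vowels /o/ and /u/, so it voices to [b]. /appakidehedopud/ → appagidehedobud.
Rule 3 (final devoicing): /d/ is a voiced stop in word-final position, so it devoices to [t]. /appagidehedobud/ → appagidehedobut.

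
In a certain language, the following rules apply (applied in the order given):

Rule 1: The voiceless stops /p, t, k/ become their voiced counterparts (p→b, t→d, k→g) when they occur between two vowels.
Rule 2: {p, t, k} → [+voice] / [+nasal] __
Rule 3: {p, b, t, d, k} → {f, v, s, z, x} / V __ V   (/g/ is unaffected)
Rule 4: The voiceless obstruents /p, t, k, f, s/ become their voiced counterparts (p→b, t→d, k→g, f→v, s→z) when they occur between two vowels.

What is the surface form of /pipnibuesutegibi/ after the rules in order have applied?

Rule 1 (intervocalic voicing): /t/ is a voiceless stop between vowels /u/ and /e/, so it voices to [d]. /pipnibuesutegibi/ → pipnibuesudegibi.
Rule 2 (post-nasal voicing): no segment meets the environment; /pipnibuesudegibi/ is unchanged.
Rule 3 (intervocalic spirantization): /b/ is a stop between vowels /i/ and /u/, so it spirantizes to the fricative [v]. /d/ is a stop between vowels /u/ and /e/, so it spirantizes to the fricative [z]. /b/ is a stop between vowels /i/ and /i/, so it spirantizes to the fricative [v]. /pipnibuesudegibi/ → pipnivuesuzegivi.
Rule 4 (intervocalic voicing): /s/ is a voiceless obstruent between vowels /e/ and /u/, so it voices to [z]. /pipnivuesuzegivi/ → pipnivuezuzegivi.

pipnivuezuzegivi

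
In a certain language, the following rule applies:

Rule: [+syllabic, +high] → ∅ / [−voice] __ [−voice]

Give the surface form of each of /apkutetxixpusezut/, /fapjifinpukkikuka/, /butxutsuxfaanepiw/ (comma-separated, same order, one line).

/apkutetxixpusezut/: /u/ is a high vowel flanked by voiceless consonants /k/ and /t/, so it deletes. /i/ is a high vowel flanked by voiceless consonants /x/ and /x/, so it deletes. /u/ is a high vowel flanked by voiceless consonants /p/ and /s/, so it deletes. → [apktetxxpsezut].
/fapjifinpukkikuka/: /u/ is a high vowel flanked by voiceless consonants /p/ and /k/, so it deletes. /i/ is a high vowel flanked by voiceless consonants /k/ and /k/, so it deletes. /u/ is a high vowel flanked by voiceless consonants /k/ and /k/, so it deletes. → [fapjifinpkkkka].
/butxutsuxfaanepiw/: /u/ is a high vowel flanked by voiceless consonants /x/ and /t/, so it deletes. /u/ is a high vowel flanked by voiceless consonants /s/ and /x/, so it deletes. → [butxtsxfaanepiw].

apktetxxpsezut, fapjifinpkkkka, butxtsxfaanepiw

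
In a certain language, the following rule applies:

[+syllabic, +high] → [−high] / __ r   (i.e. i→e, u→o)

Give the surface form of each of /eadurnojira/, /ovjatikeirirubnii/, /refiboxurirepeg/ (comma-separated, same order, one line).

/eadurnojira/: /u/ is a high vowel immediately before /r/, so it lowers to [o]. /i/ is a high vowel immediately before /r/, so it lowers to [e]. → [eadornojera].
/ovjatikeirirubnii/: /i/ is a high vowel immediately before /r/, so it lowers to [e]. /i/ is a high vowel immediately before /r/, so it lowers to [e]. → [ovjatikeererubnii].
/refiboxurirepeg/: /u/ is a high vowel immediately before /r/, so it lowers to [o]. /i/ is a high vowel immediately before /r/, so it lowers to [e]. → [refiboxorerepeg].

eadornojera, ovjatikeererubnii, refiboxorerepeg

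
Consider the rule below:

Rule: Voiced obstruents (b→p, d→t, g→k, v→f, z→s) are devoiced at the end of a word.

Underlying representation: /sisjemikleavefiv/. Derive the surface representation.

Scanning /sisjemikleavefiv/: /v/ at position 12 is not in the conditioning environment; /v/ is a voiced obstruent in word-final position, so it devoices to [f].
Result: [sisjemikleavefif].

sisjemikleavefif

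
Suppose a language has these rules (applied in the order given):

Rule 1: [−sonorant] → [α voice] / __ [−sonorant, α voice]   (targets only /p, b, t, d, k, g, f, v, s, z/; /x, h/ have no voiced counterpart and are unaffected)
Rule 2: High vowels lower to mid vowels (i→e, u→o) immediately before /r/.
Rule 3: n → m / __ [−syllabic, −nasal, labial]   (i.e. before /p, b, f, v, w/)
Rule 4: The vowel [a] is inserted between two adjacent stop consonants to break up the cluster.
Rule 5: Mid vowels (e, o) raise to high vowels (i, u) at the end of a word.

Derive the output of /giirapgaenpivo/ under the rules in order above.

Rule 1 (regressive voicing assimilation): /p/ precedes the voiced obstruent /g/, so it voices to [b] by assimilation. /giirapgaenpivo/ → giirabgaenpivo.
Rule 2 (pre-rhotic lowering): /i/ is a high vowel immediately before /r/, so it lowers to [e]. /giirabgaenpivo/ → gierabgaenpivo.
Rule 3 (nasal place assimilation): /n/ precedes the labial consonant /p/, so it assimilates in place to [m]. /gierabgaenpivo/ → gierabgaempivo.
Rule 4 (stop-cluster a-epenthesis): /b/ and /g/ form a stop–stop cluster, so [a] is inserted between them. /gierabgaempivo/ → gierabagaempivo.
Rule 5 (final vowel raising): /o/ is a mid vowel in word-final position, so it raises to [u]. /gierabagaempivo/ → gierabagaempivu.

gierabagaempivu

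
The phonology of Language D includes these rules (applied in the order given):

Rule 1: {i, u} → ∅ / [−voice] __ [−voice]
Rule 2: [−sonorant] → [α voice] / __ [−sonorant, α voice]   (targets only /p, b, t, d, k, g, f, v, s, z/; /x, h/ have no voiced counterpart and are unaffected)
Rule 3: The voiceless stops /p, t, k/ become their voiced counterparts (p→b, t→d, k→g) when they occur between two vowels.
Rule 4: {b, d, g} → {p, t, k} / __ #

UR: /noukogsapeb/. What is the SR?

nougoksabep

Rule 1 (high vowel syncope): no segment meets the environment; /noukogsapeb/ is unchanged.
Rule 2 (regressive voicing assimilation): /g/ precedes the voiceless obstruent /s/, so it devoices to [k] by assimilation. /noukogsapeb/ → noukoksapeb.
Rule 3 (intervocalic voicing): /k/ is a voiceless stop between vowels /u/ and /o/, so it voices to [g]. /p/ is a voiceless stop between vowels /a/ and /e/, so it voices to [b]. /noukoksapeb/ → nougoksabeb.
Rule 4 (final devoicing): /b/ is a voiced stop in word-final position, so it devoices to [p]. /nougoksabeb/ → nougoksabep.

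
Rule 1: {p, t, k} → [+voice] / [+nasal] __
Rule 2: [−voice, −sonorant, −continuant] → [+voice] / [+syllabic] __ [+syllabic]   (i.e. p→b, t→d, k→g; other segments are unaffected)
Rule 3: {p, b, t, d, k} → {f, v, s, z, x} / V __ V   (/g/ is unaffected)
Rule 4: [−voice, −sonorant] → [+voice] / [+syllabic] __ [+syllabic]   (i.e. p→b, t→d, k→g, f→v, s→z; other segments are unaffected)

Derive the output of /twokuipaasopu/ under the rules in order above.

Rule 1 (post-nasal voicing): no segment meets the environment; /twokuipaasopu/ is unchanged.
Rule 2 (intervocalic voicing): /k/ is a voiceless stop between vowels /o/ and /u/, so it voices to [g]. /p/ is a voiceless stop between vowels /i/ and /a/, so it voices to [b]. /p/ is a voiceless stop between vowels /o/ and /u/, so it voices to [b]. /twokuipaasopu/ → twoguibaasobu.
Rule 3 (intervocalic spirantization): /b/ is a stop between vowels /i/ and /a/, so it spirantizes to the fricative [v]. /b/ is a stop between vowels /o/ and /u/, so it spirantizes to the fricative [v]. /twoguibaasobu/ → twoguivaasovu.
Rule 4 (intervocalic voicing): /s/ is a voiceless obstruent between vowels /a/ and /o/, so it voices to [z]. /twoguivaasovu/ → twoguivaazovu.

twoguivaazovu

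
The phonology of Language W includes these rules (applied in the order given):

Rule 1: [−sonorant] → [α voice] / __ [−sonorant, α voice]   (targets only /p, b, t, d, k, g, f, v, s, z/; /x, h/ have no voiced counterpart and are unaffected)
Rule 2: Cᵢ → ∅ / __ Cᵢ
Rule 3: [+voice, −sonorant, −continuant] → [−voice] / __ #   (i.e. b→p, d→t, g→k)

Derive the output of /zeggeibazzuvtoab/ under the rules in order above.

Rule 1 (regressive voicing assimilation): /v/ precedes the voiceless obstruent /t/, so it devoices to [f] by assimilation. /zeggeibazzuvtoab/ → zeggeibazzuftoab.
Rule 2 (degemination): /gg/ is a geminate; the first /g/ deletes. /zz/ is a geminate; the first /z/ deletes. /zeggeibazzuftoab/ → zegeibazuftoab.
Rule 3 (final devoicing): /b/ is a voiced stop in word-final position, so it devoices to [p]. /zegeibazuftoab/ → zegeibazuftoap.

zegeibazuftoap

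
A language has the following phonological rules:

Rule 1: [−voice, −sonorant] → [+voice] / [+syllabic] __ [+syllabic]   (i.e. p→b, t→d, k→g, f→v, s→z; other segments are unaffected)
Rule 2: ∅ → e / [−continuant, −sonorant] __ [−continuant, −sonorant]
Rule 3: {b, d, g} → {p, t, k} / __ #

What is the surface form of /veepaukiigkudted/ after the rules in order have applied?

veebaugiigekudetet

Rule 1 (intervocalic voicing): /p/ is a voiceless obstruent between vowels /e/ and /a/, so it voices to [b]. /k/ is a voiceless obstruent between vowels /u/ and /i/, so it voices to [g]. /veepaukiigkudted/ → veebaugiigkudted.
Rule 2 (stop-cluster e-epenthesis): /g/ and /k/ form a stop–stop cluster, so [e] is inserted between them. /d/ and /t/ form a stop–stop cluster, so [e] is inserted between them. /veebaugiigkudted/ → veebaugiigekudeted.
Rule 3 (final devoicing): /d/ is a voiced stop in word-final position, so it devoices to [t]. /veebaugiigekudeted/ → veebaugiigekudetet.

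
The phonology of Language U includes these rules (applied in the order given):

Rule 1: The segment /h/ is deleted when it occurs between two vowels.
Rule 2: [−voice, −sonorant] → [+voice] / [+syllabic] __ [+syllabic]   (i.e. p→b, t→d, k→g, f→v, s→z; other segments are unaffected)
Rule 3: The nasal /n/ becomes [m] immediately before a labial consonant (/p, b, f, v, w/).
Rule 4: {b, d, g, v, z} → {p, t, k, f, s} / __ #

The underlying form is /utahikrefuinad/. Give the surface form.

Rule 1 (intervocalic h-deletion): /h/ occurs between vowels /a/ and /i/, so it deletes. /utahikrefuinad/ → utaikrefuinad.
Rule 2 (intervocalic voicing): /t/ is a voiceless obstruent between vowels /u/ and /a/, so it voices to [d]. /f/ is a voiceless obstruent between vowels /e/ and /u/, so it voices to [v]. /utaikrefuinad/ → udaikrevuinad.
Rule 3 (nasal place assimilation): no segment meets the environment; /udaikrevuinad/ is unchanged.
Rule 4 (final devoicing): /d/ is a voiced obstruent in word-final position, so it devoices to [t]. /udaikrevuinad/ → udaikrevuinat.

udaikrevuinat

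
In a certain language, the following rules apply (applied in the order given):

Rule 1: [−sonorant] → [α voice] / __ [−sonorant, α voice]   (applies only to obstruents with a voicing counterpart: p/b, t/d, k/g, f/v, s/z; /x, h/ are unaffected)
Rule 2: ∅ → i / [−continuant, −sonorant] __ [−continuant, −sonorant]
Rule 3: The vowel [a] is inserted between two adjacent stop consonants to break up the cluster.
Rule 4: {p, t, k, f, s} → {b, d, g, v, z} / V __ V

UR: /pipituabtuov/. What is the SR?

pibiduabiduov

Rule 1 (regressive voicing assimilation): /b/ precedes the voiceless obstruent /t/, so it devoices to [p] by assimilation. /pipituabtuov/ → pipituaptuov.
Rule 2 (stop-cluster i-epenthesis): /p/ and /t/ form a stop–stop cluster, so [i] is inserted between them. /pipituaptuov/ → pipituapituov.
Rule 3 (stop-cluster a-epenthesis): no segment meets the environment; /pipituapituov/ is unchanged.
Rule 4 (intervocalic voicing): /p/ is a voiceless obstruent between vowels /i/ and /i/, so it voices to [b]. /t/ is a voiceless obstruent between vowels /i/ and /u/, so it voices to [d]. /p/ is a voiceless obstruent between vowels /a/ and /i/, so it voices to [b]. /t/ is a voiceless obstruent between vowels /i/ and /u/, so it voices to [d]. /pipituapituov/ → pibiduabiduov.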